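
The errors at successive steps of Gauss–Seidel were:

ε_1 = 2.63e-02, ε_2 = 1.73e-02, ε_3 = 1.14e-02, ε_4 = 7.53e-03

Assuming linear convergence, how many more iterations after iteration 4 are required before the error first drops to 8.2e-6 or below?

Rate ρ ≈ ε_4/ε_3 = 7.53e-03/1.14e-02 = 0.6605.
After j more steps, ε_{4+j} ≈ 7.53e-03·ρ^j; need ρ^j ≤ 8.2e-6/7.53e-03 = 0.00108898.
j ≥ ln(0.00108898)/ln(0.6605) = -6.8225/-0.41476 = 16.449.
So 17 more iterations are needed.

17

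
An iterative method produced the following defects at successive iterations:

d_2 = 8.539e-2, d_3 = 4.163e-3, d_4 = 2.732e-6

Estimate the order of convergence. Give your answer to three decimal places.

p ≈ ln(d_4/d_3) / ln(d_3/d_2)
  = ln(2.732e-6/4.163e-3) / ln(4.163e-3/8.539e-2)
  = ln(0.000656258) / ln(0.0487528)
  = -7.328957 / -3.020993 ≈ 2.426009

2.426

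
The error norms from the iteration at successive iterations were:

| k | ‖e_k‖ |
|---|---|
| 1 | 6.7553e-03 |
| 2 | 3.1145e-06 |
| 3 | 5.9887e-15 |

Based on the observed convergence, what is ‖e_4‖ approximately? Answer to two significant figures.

First estimate the order: p ≈ ln(‖e_3‖/‖e_2‖) / ln(‖e_2‖/‖e_1‖) = ln(5.9887e-15/3.1145e-06)/ln(3.1145e-06/6.7553e-03) = ln(1.92284e-09)/ln(0.000461045) ≈ 2.6125.
Then ‖e_4‖ ≈ ‖e_3‖·(‖e_3‖/‖e_2‖)^p = 5.9887e-15·(1.92284e-09)^2.6125 = 5.9887e-15·1.69551e-23 ≈ 1.015e-37.

1.0e-37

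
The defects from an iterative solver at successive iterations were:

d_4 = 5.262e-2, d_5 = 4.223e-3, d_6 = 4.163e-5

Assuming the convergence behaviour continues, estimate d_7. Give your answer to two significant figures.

First estimate the order: p ≈ ln(d_6/d_5) / ln(d_5/d_4) = ln(4.163e-5/4.223e-3)/ln(4.223e-3/5.262e-2) = ln(0.00985792)/ln(0.0802547) ≈ 1.8313.
Then d_7 ≈ d_6·(d_6/d_5)^p = 4.163e-5·(0.00985792)^1.8313 = 4.163e-5·0.000211845 ≈ 8.819e-09.

8.8e-9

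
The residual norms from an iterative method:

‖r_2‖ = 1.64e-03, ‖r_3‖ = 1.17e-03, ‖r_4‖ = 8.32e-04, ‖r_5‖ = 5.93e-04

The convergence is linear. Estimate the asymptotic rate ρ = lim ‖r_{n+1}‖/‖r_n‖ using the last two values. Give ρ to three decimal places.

ρ ≈ ‖r_5‖/‖r_4‖ = 5.93e-04/8.32e-04 = 0.71274

0.713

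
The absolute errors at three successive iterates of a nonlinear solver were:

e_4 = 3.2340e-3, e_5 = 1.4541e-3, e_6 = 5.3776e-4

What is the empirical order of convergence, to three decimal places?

1.244

p ≈ ln(e_6/e_5) / ln(e_5/e_4)
  = ln(5.3776e-4/1.4541e-3) / ln(1.4541e-3/3.2340e-3)
  = ln(0.369823) / ln(0.449629)
  = -0.994731 / -0.799332 ≈ 1.244453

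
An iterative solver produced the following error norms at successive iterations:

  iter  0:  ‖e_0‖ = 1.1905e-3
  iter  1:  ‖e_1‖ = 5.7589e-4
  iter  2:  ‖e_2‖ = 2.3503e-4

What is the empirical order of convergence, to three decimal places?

1.234

p ≈ ln(‖e_2‖/‖e_1‖) / ln(‖e_1‖/‖e_0‖)
  = ln(2.3503e-4/5.7589e-4) / ln(5.7589e-4/1.1905e-3)
  = ln(0.408116) / ln(0.483738)
  = -0.896204 / -0.726212 ≈ 1.234080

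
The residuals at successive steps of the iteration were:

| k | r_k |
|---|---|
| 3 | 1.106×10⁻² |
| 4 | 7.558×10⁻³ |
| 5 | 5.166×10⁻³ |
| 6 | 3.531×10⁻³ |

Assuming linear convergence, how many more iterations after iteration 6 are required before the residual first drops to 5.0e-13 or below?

Rate ρ ≈ r_6/r_5 = 3.531×10⁻³/5.166×10⁻³ = 0.6835.
After j more steps, r_{6+j} ≈ 3.531×10⁻³·ρ^j; need ρ^j ≤ 5.0e-13/3.531×10⁻³ = 1.41603e-10.
j ≥ ln(1.41603e-10)/ln(0.6835) = -22.6780/-0.38053 = 59.596.
So 60 more iterations are needed.

60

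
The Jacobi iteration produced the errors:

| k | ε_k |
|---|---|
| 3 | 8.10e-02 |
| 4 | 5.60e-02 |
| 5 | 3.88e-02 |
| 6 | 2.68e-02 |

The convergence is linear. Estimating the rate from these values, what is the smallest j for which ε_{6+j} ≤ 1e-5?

22

Rate ρ ≈ ε_6/ε_5 = 2.68e-02/3.88e-02 = 0.6907.
After j more steps, ε_{6+j} ≈ 2.68e-02·ρ^j; need ρ^j ≤ 1e-5/2.68e-02 = 0.000373134.
j ≥ ln(0.000373134)/ln(0.6907) = -7.8936/-0.37005 = 21.331.
So 22 more iterations are needed.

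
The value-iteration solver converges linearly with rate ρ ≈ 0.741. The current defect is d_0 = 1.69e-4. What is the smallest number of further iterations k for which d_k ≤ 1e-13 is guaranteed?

71

After k steps, d_k ≈ 1.69e-4·0.741^k.
Need 0.741^k ≤ 1e-13/1.69e-4 = 5.91716e-10.
k ≥ ln(5.91716e-10)/ln(0.741) = -21.2480/-0.29975 = 70.886.
Smallest integer k = 71.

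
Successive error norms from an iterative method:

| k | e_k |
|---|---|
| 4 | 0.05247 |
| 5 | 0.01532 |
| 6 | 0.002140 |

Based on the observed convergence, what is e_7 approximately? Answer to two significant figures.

First estimate the order: p ≈ ln(e_6/e_5) / ln(e_5/e_4) = ln(0.002140/0.01532)/ln(0.01532/0.05247) = ln(0.139687)/ln(0.291976) ≈ 1.5989.
Then e_7 ≈ e_6·(e_6/e_5)^p = 0.002140·(0.139687)^1.5989 = 0.002140·0.0429724 ≈ 9.196e-05.

9.2e-5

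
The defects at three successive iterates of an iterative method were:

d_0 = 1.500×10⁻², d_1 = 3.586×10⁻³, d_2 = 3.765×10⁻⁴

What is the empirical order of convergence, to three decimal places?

p ≈ ln(d_2/d_1) / ln(d_1/d_0)
  = ln(3.765×10⁻⁴/3.586×10⁻³) / ln(3.586×10⁻³/1.500×10⁻²)
  = ln(0.104992) / ln(0.239067)
  = -2.253871 / -1.431011 ≈ 1.575020

1.575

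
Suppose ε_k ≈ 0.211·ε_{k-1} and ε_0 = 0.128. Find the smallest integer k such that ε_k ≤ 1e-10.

14

After k steps, ε_k ≈ 0.128·0.211^k.
Need 0.211^k ≤ 1e-10/0.128 = 7.8125e-10.
k ≥ ln(7.8125e-10)/ln(0.211) = -20.9701/-1.55590 = 13.478.
Smallest integer k = 14.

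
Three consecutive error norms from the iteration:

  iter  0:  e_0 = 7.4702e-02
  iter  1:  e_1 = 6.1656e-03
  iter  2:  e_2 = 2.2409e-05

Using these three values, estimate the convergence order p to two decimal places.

2.25

p ≈ ln(e_2/e_1) / ln(e_1/e_0)
  = ln(2.2409e-05/6.1656e-03) / ln(6.1656e-03/7.4702e-02)
  = ln(0.00363452) / ln(0.0825359)
  = -5.61728 / -2.49452 ≈ 2.25185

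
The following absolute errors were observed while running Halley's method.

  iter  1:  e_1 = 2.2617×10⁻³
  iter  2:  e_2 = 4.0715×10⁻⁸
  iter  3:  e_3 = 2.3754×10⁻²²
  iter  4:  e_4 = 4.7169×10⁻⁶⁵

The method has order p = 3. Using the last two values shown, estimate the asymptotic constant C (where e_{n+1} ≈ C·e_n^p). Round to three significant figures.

3.52

C ≈ e_4 / e_3^3
  = 4.7169×10⁻⁶⁵ / (2.3754×10⁻²²)^3
  = 4.7169×10⁻⁶⁵ / 1.34033e-65 ≈ 3.5192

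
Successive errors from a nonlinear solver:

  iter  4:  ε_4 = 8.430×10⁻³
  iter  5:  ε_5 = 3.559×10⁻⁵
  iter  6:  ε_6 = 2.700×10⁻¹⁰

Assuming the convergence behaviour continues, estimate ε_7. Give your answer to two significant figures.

2.5e-21

First estimate the order: p ≈ ln(ε_6/ε_5) / ln(ε_5/ε_4) = ln(2.700×10⁻¹⁰/3.559×10⁻⁵)/ln(3.559×10⁻⁵/8.430×10⁻³) = ln(7.5864e-06)/ln(0.00422183) ≈ 2.1562.
Then ε_7 ≈ ε_6·(ε_6/ε_5)^p = 2.700×10⁻¹⁰·(7.5864e-06)^2.1562 = 2.700×10⁻¹⁰·9.12711e-12 ≈ 2.464e-21.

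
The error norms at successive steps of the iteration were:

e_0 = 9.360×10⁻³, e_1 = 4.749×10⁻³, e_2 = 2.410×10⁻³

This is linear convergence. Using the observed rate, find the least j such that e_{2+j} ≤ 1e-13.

Rate ρ ≈ e_2/e_1 = 2.410×10⁻³/4.749×10⁻³ = 0.5075.
After j more steps, e_{2+j} ≈ 2.410×10⁻³·ρ^j; need ρ^j ≤ 1e-13/2.410×10⁻³ = 4.14938e-11.
j ≥ ln(4.14938e-11)/ln(0.5075) = -23.9055/-0.67826 = 35.245.
So 36 more iterations are needed.

36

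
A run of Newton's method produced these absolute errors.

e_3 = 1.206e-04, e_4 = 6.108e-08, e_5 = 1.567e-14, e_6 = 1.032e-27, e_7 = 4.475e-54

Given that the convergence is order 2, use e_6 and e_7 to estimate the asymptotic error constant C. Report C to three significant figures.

4.20

C ≈ e_7 / e_6^2
  = 4.475e-54 / (1.032e-27)^2
  = 4.475e-54 / 1.06502e-54 ≈ 4.2018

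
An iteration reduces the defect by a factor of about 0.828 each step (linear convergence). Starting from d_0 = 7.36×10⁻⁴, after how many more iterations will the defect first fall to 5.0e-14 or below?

125

After k steps, d_k ≈ 7.36×10⁻⁴·0.828^k.
Need 0.828^k ≤ 5.0e-14/7.36×10⁻⁴ = 6.79348e-11.
k ≥ ln(6.79348e-11)/ln(0.828) = -23.4125/-0.18874 = 124.046.
Smallest integer k = 125.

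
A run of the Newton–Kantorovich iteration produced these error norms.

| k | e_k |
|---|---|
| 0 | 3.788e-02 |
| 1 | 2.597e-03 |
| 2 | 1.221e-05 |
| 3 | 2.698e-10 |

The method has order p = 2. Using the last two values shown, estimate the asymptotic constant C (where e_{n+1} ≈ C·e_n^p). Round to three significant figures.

1.81

C ≈ e_3 / e_2^2
  = 2.698e-10 / (1.221e-05)^2
  = 2.698e-10 / 1.49084e-10 ≈ 1.8097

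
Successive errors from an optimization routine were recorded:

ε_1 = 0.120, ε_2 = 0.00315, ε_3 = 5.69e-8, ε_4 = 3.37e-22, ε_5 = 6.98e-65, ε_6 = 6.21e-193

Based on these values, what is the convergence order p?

Consecutive ratios: ε_6/ε_5 = 6.21e-193/6.98e-65 = 8.89685e-129, ε_5/ε_4 = 6.98e-65/3.37e-22 = 2.07122e-43.
p ≈ ln(8.89685e-129)/ln(2.07122e-43) = -294.8478/-98.2830 ≈ 3.00.
So the convergence is cubic (order 3).

3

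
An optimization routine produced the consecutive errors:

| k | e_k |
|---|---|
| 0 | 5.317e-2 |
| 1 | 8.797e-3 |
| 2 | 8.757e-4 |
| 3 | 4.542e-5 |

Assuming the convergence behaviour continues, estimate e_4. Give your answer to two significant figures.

First estimate the order: p ≈ ln(e_3/e_2) / ln(e_2/e_1) = ln(4.542e-5/8.757e-4)/ln(8.757e-4/8.797e-3) = ln(0.0518671)/ln(0.0995453) ≈ 1.2826.
Then e_4 ≈ e_3·(e_3/e_2)^p = 4.542e-5·(0.0518671)^1.2826 = 4.542e-5·0.0224761 ≈ 1.021e-06.

1.0e-6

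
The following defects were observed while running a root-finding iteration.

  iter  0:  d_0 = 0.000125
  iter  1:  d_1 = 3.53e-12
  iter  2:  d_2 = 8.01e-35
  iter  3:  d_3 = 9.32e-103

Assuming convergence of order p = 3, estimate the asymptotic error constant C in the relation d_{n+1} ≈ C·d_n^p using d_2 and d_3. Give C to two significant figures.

C ≈ d_3 / d_2^3
  = 9.32e-103 / (8.01e-35)^3
  = 9.32e-103 / 5.13922e-103 ≈ 1.8135

1.8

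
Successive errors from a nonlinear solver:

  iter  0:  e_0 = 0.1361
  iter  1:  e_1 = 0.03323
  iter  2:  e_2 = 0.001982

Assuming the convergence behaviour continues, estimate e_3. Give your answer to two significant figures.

7.1e-6

First estimate the order: p ≈ ln(e_2/e_1) / ln(e_1/e_0) = ln(0.001982/0.03323)/ln(0.03323/0.1361) = ln(0.0596449)/ln(0.244159) ≈ 1.9996.
Then e_3 ≈ e_2·(e_2/e_1)^p = 0.001982·(0.0596449)^1.9996 = 0.001982·0.00356153 ≈ 7.059e-06.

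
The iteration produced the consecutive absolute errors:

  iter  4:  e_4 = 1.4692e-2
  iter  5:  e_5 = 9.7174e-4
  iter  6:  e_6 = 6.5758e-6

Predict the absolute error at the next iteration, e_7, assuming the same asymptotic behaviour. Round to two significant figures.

6.7e-10

First estimate the order: p ≈ ln(e_6/e_5) / ln(e_5/e_4) = ln(6.5758e-6/9.7174e-4)/ln(9.7174e-4/1.4692e-2) = ln(0.00676704)/ln(0.0661408) ≈ 1.8394.
Then e_7 ≈ e_6·(e_6/e_5)^p = 6.5758e-6·(0.00676704)^1.8394 = 6.5758e-6·0.000102149 ≈ 6.717e-10.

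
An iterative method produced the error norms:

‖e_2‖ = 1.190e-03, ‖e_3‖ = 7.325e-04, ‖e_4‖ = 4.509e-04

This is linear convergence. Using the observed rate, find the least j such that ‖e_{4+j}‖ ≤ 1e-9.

27

Rate ρ ≈ ‖e_4‖/‖e_3‖ = 4.509e-04/7.325e-04 = 0.6156.
After j more steps, ‖e_{4+j}‖ ≈ 4.509e-04·ρ^j; need ρ^j ≤ 1e-9/4.509e-04 = 2.21779e-06.
j ≥ ln(2.21779e-06)/ln(0.6156) = -13.0190/-0.48516 = 26.834.
So 27 more iterations are needed.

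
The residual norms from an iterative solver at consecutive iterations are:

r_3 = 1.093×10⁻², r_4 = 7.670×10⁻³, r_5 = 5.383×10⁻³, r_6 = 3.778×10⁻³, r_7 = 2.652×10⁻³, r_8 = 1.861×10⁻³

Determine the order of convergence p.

Consecutive ratios: r_8/r_7 = 1.861×10⁻³/2.652×10⁻³ = 0.701735, r_7/r_6 = 2.652×10⁻³/3.778×10⁻³ = 0.701959.
p ≈ ln(0.701735)/ln(0.701959) = -0.3542/-0.3539 ≈ 1.00.
So the convergence is linear (order 1).

1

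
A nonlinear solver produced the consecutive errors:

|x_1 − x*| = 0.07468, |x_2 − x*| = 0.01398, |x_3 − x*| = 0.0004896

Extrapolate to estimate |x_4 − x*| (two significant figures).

First estimate the order: p ≈ ln(|x_3 − x*|/|x_2 − x*|) / ln(|x_2 − x*|/|x_1 − x*|) = ln(0.0004896/0.01398)/ln(0.01398/0.07468) = ln(0.0350215)/ln(0.187199) ≈ 2.0004.
Then |x_4 − x*| ≈ |x_3 − x*|·(|x_3 − x*|/|x_2 − x*|)^p = 0.0004896·(0.0350215)^2.0004 = 0.0004896·0.00122486 ≈ 5.997e-07.

6.0e-7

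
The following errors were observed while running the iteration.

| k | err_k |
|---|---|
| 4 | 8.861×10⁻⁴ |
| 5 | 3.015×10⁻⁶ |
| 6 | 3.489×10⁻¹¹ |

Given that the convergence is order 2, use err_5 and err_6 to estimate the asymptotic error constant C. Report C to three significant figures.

3.84

C ≈ err_6 / err_5^2
  = 3.489×10⁻¹¹ / (3.015×10⁻⁶)^2
  = 3.489×10⁻¹¹ / 9.09023e-12 ≈ 3.8382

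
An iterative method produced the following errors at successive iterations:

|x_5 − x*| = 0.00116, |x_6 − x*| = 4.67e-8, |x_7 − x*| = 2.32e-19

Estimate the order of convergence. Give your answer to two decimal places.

p ≈ ln(|x_7 − x*|/|x_6 − x*|) / ln(|x_6 − x*|/|x_5 − x*|)
  = ln(2.32e-19/4.67e-8) / ln(4.67e-8/0.00116)
  = ln(4.96788e-12) / ln(4.02586e-05)
  = -26.02803 / -10.12019 ≈ 2.57189

2.57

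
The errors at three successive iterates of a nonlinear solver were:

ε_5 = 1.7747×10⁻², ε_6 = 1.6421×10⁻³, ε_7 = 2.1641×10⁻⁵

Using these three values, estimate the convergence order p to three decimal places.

p ≈ ln(ε_7/ε_6) / ln(ε_6/ε_5)
  = ln(2.1641×10⁻⁵/1.6421×10⁻³) / ln(1.6421×10⁻³/1.7747×10⁻²)
  = ln(0.0131789) / ln(0.0925283)
  = -4.329138 / -2.380241 ≈ 1.818781

1.819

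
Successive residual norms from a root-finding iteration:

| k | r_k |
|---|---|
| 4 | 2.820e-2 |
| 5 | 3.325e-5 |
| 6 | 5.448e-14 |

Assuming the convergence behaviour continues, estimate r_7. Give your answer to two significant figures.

First estimate the order: p ≈ ln(r_6/r_5) / ln(r_5/r_4) = ln(5.448e-14/3.325e-5)/ln(3.325e-5/2.820e-2) = ln(1.6385e-09)/ln(0.00117908) ≈ 3.0001.
Then r_7 ≈ r_6·(r_6/r_5)^p = 5.448e-14·(1.6385e-09)^3.0001 = 5.448e-14·4.38996e-27 ≈ 2.392e-40.

2.4e-40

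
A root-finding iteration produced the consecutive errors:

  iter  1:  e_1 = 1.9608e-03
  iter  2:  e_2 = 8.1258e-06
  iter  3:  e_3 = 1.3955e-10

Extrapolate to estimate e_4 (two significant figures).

4.1e-20

First estimate the order: p ≈ ln(e_3/e_2) / ln(e_2/e_1) = ln(1.3955e-10/8.1258e-06)/ln(8.1258e-06/1.9608e-03) = ln(1.71737e-05)/ln(0.00414412) ≈ 2.0000.
Then e_4 ≈ e_3·(e_3/e_2)^p = 1.3955e-10·(1.71737e-05)^2.0000 = 1.3955e-10·2.94936e-10 ≈ 4.116e-20.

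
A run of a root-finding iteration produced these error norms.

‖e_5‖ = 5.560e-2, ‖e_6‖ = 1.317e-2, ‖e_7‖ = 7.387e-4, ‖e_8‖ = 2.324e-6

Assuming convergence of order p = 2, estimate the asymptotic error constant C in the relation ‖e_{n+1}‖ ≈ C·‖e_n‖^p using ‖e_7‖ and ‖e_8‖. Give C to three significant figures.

C ≈ ‖e_8‖ / ‖e_7‖^2
  = 2.324e-6 / (7.387e-4)^2
  = 2.324e-6 / 5.45678e-07 ≈ 4.2589

4.26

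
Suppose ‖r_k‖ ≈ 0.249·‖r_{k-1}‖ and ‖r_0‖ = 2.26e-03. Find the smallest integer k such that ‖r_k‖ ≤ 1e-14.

After k steps, ‖r_k‖ ≈ 2.26e-03·0.249^k.
Need 0.249^k ≤ 1e-14/2.26e-03 = 4.42478e-12.
k ≥ ln(4.42478e-12)/ln(0.249) = -26.1438/-1.39030 = 18.804.
Smallest integer k = 19.

19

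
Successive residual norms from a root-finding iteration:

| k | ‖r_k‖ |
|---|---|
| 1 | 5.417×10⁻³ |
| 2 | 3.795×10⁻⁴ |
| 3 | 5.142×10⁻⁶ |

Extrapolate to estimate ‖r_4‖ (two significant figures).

First estimate the order: p ≈ ln(‖r_3‖/‖r_2‖) / ln(‖r_2‖/‖r_1‖) = ln(5.142×10⁻⁶/3.795×10⁻⁴)/ln(3.795×10⁻⁴/5.417×10⁻³) = ln(0.0135494)/ln(0.0700572) ≈ 1.6180.
Then ‖r_4‖ ≈ ‖r_3‖·(‖r_3‖/‖r_2‖)^p = 5.142×10⁻⁶·(0.0135494)^1.6180 = 5.142×10⁻⁶·0.000949394 ≈ 4.882e-09.

4.9e-9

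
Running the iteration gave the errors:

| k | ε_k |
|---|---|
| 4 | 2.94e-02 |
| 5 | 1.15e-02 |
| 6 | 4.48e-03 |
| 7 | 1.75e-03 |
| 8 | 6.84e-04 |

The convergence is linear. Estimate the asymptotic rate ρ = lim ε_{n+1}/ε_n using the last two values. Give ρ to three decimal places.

0.391

ρ ≈ ε_8/ε_7 = 6.84e-04/1.75e-03 = 0.39086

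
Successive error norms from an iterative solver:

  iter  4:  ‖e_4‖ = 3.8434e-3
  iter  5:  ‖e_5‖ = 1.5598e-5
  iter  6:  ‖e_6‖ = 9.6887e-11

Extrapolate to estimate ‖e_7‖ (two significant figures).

First estimate the order: p ≈ ln(‖e_6‖/‖e_5‖) / ln(‖e_5‖/‖e_4‖) = ln(9.6887e-11/1.5598e-5)/ln(1.5598e-5/3.8434e-3) = ln(6.2115e-06)/ln(0.00405839) ≈ 2.1771.
Then ‖e_7‖ ≈ ‖e_6‖·(‖e_6‖/‖e_5‖)^p = 9.6887e-11·(6.2115e-06)^2.1771 = 9.6887e-11·4.61602e-12 ≈ 4.472e-22.

4.5e-22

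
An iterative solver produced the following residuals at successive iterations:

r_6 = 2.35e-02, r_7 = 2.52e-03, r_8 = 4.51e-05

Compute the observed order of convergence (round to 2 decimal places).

p ≈ ln(r_8/r_7) / ln(r_7/r_6)
  = ln(4.51e-05/2.52e-03) / ln(2.52e-03/2.35e-02)
  = ln(0.0178968) / ln(0.107234)
  = -4.02313 / -2.23274 ≈ 1.80188

1.80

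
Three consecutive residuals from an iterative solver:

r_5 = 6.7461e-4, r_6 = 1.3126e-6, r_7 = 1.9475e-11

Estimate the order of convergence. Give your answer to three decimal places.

p ≈ ln(r_7/r_6) / ln(r_6/r_5)
  = ln(1.9475e-11/1.3126e-6) / ln(1.3126e-6/6.7461e-4)
  = ln(1.4837e-05) / ln(0.00194572)
  = -11.118386 / -6.242123 ≈ 1.781187

1.781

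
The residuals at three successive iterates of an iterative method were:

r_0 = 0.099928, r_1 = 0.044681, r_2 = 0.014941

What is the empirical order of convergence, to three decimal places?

p ≈ ln(r_2/r_1) / ln(r_1/r_0)
  = ln(0.014941/0.044681) / ln(0.044681/0.099928)
  = ln(0.334393) / ln(0.447132)
  = -1.095438 / -0.804901 ≈ 1.360960

1.361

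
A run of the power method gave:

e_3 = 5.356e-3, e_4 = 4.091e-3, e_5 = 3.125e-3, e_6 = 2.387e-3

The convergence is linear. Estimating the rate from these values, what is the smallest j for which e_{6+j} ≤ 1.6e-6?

Rate ρ ≈ e_6/e_5 = 2.387e-3/3.125e-3 = 0.7638.
After j more steps, e_{6+j} ≈ 2.387e-3·ρ^j; need ρ^j ≤ 1.6e-6/2.387e-3 = 0.000670297.
j ≥ ln(0.000670297)/ln(0.7638) = -7.3078/-0.26945 = 27.121.
So 28 more iterations are needed.

28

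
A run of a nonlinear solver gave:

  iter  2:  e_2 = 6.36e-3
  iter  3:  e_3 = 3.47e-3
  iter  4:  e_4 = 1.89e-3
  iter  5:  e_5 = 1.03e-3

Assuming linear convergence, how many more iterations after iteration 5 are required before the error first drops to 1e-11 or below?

31

Rate ρ ≈ e_5/e_4 = 1.03e-3/1.89e-3 = 0.5450.
After j more steps, e_{5+j} ≈ 1.03e-3·ρ^j; need ρ^j ≤ 1e-11/1.03e-3 = 9.70874e-09.
j ≥ ln(9.70874e-09)/ln(0.5450) = -18.4502/-0.60697 = 30.397.
So 31 more iterations are needed.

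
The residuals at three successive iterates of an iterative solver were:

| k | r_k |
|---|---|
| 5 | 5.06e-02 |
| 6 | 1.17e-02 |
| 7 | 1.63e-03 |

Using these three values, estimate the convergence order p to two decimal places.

p ≈ ln(r_7/r_6) / ln(r_6/r_5)
  = ln(1.63e-03/1.17e-02) / ln(1.17e-02/5.06e-02)
  = ln(0.139316) / ln(0.231225)
  = -1.97101 / -1.46436 ≈ 1.34599

1.35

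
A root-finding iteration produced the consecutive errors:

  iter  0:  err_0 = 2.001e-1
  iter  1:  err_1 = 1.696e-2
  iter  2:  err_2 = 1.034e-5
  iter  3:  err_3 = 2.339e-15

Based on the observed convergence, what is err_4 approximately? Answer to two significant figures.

First estimate the order: p ≈ ln(err_3/err_2) / ln(err_2/err_1) = ln(2.339e-15/1.034e-5)/ln(1.034e-5/1.696e-2) = ln(2.26209e-10)/ln(0.00060967) ≈ 3.0002.
Then err_4 ≈ err_3·(err_3/err_2)^p = 2.339e-15·(2.26209e-10)^3.0002 = 2.339e-15·1.15239e-29 ≈ 2.695e-44.

2.7e-44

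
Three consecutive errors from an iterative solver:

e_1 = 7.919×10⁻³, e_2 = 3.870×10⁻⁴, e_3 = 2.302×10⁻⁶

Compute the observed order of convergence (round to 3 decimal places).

1.698

p ≈ ln(e_3/e_2) / ln(e_2/e_1)
  = ln(2.302×10⁻⁶/3.870×10⁻⁴) / ln(3.870×10⁻⁴/7.919×10⁻³)
  = ln(0.00594832) / ln(0.0488698)
  = -5.124646 / -3.018596 ≈ 1.697692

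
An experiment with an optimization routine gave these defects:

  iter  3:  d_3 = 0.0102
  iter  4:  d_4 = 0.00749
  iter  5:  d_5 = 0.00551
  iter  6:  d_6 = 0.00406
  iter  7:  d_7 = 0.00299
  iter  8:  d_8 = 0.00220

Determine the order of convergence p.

1

Consecutive ratios: d_8/d_7 = 0.00220/0.00299 = 0.735786, d_7/d_6 = 0.00299/0.00406 = 0.736453.
p ≈ ln(0.735786)/ln(0.736453) = -0.3068/-0.3059 ≈ 1.00.
So the convergence is linear (order 1).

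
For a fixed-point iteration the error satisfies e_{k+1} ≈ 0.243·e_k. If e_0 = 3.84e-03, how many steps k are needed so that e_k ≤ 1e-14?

After k steps, e_k ≈ 3.84e-03·0.243^k.
Need 0.243^k ≤ 1e-14/3.84e-03 = 2.60417e-12.
k ≥ ln(2.60417e-12)/ln(0.243) = -26.6739/-1.41469 = 18.855.
Smallest integer k = 19.

19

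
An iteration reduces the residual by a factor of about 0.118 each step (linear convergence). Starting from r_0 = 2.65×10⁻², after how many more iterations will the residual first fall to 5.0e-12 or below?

11

After k steps, r_k ≈ 2.65×10⁻²·0.118^k.
Need 0.118^k ≤ 5.0e-12/2.65×10⁻² = 1.88679e-10.
k ≥ ln(1.88679e-10)/ln(0.118) = -22.3910/-2.13707 = 10.477.
Smallest integer k = 11.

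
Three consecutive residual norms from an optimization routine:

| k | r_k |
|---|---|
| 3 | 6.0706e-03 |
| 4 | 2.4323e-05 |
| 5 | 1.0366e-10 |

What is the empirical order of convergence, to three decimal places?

p ≈ ln(r_5/r_4) / ln(r_4/r_3)
  = ln(1.0366e-10/2.4323e-05) / ln(2.4323e-05/6.0706e-03)
  = ln(4.26181e-06) / ln(0.00400669)
  = -12.365817 / -5.519790 ≈ 2.240269

2.240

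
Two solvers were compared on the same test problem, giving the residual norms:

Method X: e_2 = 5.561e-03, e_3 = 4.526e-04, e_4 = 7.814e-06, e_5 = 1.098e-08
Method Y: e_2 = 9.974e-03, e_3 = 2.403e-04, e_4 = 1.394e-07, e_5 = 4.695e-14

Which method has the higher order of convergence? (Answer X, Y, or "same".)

Y

Method X: p ≈ ln(1.098e-08/7.814e-06)/ln(7.814e-06/4.526e-04) ≈ 1.62.
Method Y: p ≈ ln(4.695e-14/1.394e-07)/ln(1.394e-07/2.403e-04) ≈ 2.00.
Method Y has the higher order (≈2.0 vs ≈1.6).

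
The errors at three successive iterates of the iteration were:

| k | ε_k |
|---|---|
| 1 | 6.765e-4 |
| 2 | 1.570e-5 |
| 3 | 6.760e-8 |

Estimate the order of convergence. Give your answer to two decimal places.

p ≈ ln(ε_3/ε_2) / ln(ε_2/ε_1)
  = ln(6.760e-8/1.570e-5) / ln(1.570e-5/6.765e-4)
  = ln(0.00430573) / ln(0.0232077)
  = -5.44781 / -3.76327 ≈ 1.44763

1.45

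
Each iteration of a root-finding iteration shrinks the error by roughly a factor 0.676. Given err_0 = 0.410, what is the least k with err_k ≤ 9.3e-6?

After k steps, err_k ≈ 0.410·0.676^k.
Need 0.676^k ≤ 9.3e-6/0.410 = 2.26829e-05.
k ≥ ln(2.26829e-05)/ln(0.676) = -10.6939/-0.39156 = 27.311.
Smallest integer k = 28.

28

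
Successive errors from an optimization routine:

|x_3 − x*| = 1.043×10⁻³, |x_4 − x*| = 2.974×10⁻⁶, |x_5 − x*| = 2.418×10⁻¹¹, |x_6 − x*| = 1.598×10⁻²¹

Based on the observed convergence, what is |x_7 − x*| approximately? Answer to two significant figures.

First estimate the order: p ≈ ln(|x_6 − x*|/|x_5 − x*|) / ln(|x_5 − x*|/|x_4 − x*|) = ln(1.598×10⁻²¹/2.418×10⁻¹¹)/ln(2.418×10⁻¹¹/2.974×10⁻⁶) = ln(6.60877e-11)/ln(8.13046e-06) ≈ 2.0000.
Then |x_7 − x*| ≈ |x_6 − x*|·(|x_6 − x*|/|x_5 − x*|)^p = 1.598×10⁻²¹·(6.60877e-11)^2.0000 = 1.598×10⁻²¹·4.36758e-21 ≈ 6.979e-42.

7.0e-42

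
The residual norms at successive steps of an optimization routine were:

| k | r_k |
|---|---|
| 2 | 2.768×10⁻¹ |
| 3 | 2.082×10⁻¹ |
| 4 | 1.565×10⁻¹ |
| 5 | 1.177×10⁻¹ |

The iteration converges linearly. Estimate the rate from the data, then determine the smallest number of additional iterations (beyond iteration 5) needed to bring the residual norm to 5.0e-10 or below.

Rate ρ ≈ r_5/r_4 = 1.177×10⁻¹/1.565×10⁻¹ = 0.7521.
After j more steps, r_{5+j} ≈ 1.177×10⁻¹·ρ^j; need ρ^j ≤ 5.0e-10/1.177×10⁻¹ = 4.24809e-09.
j ≥ ln(4.24809e-09)/ln(0.7521) = -19.2768/-0.28489 = 67.664.
So 68 more iterations are needed.

68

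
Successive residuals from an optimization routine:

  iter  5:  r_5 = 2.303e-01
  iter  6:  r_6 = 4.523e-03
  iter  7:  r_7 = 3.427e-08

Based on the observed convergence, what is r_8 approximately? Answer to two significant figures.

First estimate the order: p ≈ ln(r_7/r_6) / ln(r_6/r_5) = ln(3.427e-08/4.523e-03)/ln(4.523e-03/2.303e-01) = ln(7.57683e-06)/ln(0.0196396) ≈ 2.9999.
Then r_8 ≈ r_7·(r_7/r_6)^p = 3.427e-08·(7.57683e-06)^2.9999 = 3.427e-08·4.35486e-16 ≈ 1.492e-23.

1.5e-23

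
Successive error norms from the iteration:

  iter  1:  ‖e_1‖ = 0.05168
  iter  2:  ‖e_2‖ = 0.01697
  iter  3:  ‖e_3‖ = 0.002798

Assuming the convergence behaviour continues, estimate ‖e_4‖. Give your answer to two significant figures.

First estimate the order: p ≈ ln(‖e_3‖/‖e_2‖) / ln(‖e_2‖/‖e_1‖) = ln(0.002798/0.01697)/ln(0.01697/0.05168) = ln(0.164879)/ln(0.328367) ≈ 1.6186.
Then ‖e_4‖ ≈ ‖e_3‖·(‖e_3‖/‖e_2‖)^p = 0.002798·(0.164879)^1.6186 = 0.002798·0.0540635 ≈ 0.0001513.

1.5e-4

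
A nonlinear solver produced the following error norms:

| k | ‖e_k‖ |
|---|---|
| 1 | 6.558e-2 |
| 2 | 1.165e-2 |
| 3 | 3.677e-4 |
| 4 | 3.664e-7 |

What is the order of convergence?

2

Consecutive ratios: ‖e_4‖/‖e_3‖ = 3.664e-7/3.677e-4 = 0.000996465, ‖e_3‖/‖e_2‖ = 3.677e-4/1.165e-2 = 0.0315622.
p ≈ ln(0.000996465)/ln(0.0315622) = -6.9113/-3.4558 ≈ 2.00.
So the convergence is quadratic (order 2).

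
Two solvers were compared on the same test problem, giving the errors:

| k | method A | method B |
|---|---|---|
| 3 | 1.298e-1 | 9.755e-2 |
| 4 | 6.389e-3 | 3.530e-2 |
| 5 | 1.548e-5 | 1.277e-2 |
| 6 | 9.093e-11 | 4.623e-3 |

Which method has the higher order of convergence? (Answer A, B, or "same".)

A

Method A: p ≈ ln(9.093e-11/1.548e-5)/ln(1.548e-5/6.389e-3) ≈ 2.00.
Method B: p ≈ ln(4.623e-3/1.277e-2)/ln(1.277e-2/3.530e-2) ≈ 1.00.
Method A has the higher order (≈2.0 vs ≈1.0).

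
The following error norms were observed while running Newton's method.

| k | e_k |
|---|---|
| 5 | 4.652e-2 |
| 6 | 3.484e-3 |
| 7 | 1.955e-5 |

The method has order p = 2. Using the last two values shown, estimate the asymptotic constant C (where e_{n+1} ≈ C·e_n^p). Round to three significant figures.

1.61

C ≈ e_7 / e_6^2
  = 1.955e-5 / (3.484e-3)^2
  = 1.955e-5 / 1.21383e-05 ≈ 1.6106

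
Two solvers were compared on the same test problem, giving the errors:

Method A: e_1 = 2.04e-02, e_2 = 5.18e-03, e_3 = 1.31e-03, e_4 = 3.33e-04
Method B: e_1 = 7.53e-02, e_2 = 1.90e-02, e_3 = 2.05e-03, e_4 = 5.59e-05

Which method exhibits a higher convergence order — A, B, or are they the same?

B

Method A: p ≈ ln(3.33e-04/1.31e-03)/ln(1.31e-03/5.18e-03) ≈ 1.00.
Method B: p ≈ ln(5.59e-05/2.05e-03)/ln(2.05e-03/1.90e-02) ≈ 1.62.
Method B has the higher order (≈1.6 vs ≈1.0).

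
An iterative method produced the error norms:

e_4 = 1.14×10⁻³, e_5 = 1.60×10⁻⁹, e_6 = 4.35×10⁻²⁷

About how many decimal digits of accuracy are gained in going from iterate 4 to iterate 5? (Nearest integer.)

6

Digits gained ≈ log₁₀(e_4/e_5) = log₁₀(1.14×10⁻³/1.60×10⁻⁹) = log₁₀(712500) ≈ 5.853.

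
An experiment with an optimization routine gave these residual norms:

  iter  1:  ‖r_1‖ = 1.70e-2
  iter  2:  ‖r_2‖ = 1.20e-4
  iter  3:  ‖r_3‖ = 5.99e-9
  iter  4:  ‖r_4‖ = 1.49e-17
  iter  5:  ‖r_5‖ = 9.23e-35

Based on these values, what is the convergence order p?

Consecutive ratios: ‖r_5‖/‖r_4‖ = 9.23e-35/1.49e-17 = 6.19463e-18, ‖r_4‖/‖r_3‖ = 1.49e-17/5.99e-9 = 2.48748e-09.
p ≈ ln(6.19463e-18)/ln(2.48748e-09) = -39.6228/-19.8120 ≈ 2.00.
So the convergence is quadratic (order 2).

2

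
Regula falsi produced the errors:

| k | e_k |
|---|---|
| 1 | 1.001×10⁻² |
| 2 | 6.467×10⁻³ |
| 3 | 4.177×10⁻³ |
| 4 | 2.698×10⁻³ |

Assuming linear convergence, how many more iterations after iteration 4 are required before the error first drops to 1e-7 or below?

Rate ρ ≈ e_4/e_3 = 2.698×10⁻³/4.177×10⁻³ = 0.6459.
After j more steps, e_{4+j} ≈ 2.698×10⁻³·ρ^j; need ρ^j ≤ 1e-7/2.698×10⁻³ = 3.70645e-05.
j ≥ ln(3.70645e-05)/ln(0.6459) = -10.2029/-0.43711 = 23.342.
So 24 more iterations are needed.

24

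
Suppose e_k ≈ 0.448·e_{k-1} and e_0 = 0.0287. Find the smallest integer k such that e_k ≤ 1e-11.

After k steps, e_k ≈ 0.0287·0.448^k.
Need 0.448^k ≤ 1e-11/0.0287 = 3.48432e-10.
k ≥ ln(3.48432e-10)/ln(0.448) = -21.7776/-0.80296 = 27.122.
Smallest integer k = 28.

28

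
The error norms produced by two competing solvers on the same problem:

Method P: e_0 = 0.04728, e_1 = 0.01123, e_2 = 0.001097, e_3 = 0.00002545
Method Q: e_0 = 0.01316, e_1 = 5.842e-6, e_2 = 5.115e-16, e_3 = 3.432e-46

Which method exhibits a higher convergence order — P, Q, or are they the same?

Q

Method P: p ≈ ln(0.00002545/0.001097)/ln(0.001097/0.01123) ≈ 1.62.
Method Q: p ≈ ln(3.432e-46/5.115e-16)/ln(5.115e-16/5.842e-6) ≈ 3.00.
Method Q has the higher order (≈3.0 vs ≈1.6).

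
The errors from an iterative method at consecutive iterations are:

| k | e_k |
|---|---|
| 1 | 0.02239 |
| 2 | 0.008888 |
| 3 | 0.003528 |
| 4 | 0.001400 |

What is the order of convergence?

Consecutive ratios: e_4/e_3 = 0.001400/0.003528 = 0.396825, e_3/e_2 = 0.003528/0.008888 = 0.39694.
p ≈ ln(0.396825)/ln(0.39694) = -0.9243/-0.9240 ≈ 1.00.
So the convergence is linear (order 1).

1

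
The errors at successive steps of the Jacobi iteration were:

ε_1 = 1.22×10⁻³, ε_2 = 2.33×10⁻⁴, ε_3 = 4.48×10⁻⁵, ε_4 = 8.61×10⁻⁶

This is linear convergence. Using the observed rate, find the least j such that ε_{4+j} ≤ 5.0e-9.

Rate ρ ≈ ε_4/ε_3 = 8.61×10⁻⁶/4.48×10⁻⁵ = 0.1922.
After j more steps, ε_{4+j} ≈ 8.61×10⁻⁶·ρ^j; need ρ^j ≤ 5.0e-9/8.61×10⁻⁶ = 0.00058072.
j ≥ ln(0.00058072)/ln(0.1922) = -7.4512/-1.64922 = 4.518.
So 5 more iterations are needed.

5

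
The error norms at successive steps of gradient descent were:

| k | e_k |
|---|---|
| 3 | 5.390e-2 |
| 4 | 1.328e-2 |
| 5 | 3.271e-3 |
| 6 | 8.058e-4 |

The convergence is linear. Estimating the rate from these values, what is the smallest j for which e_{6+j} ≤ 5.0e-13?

Rate ρ ≈ e_6/e_5 = 8.058e-4/3.271e-3 = 0.2463.
After j more steps, e_{6+j} ≈ 8.058e-4·ρ^j; need ρ^j ≤ 5.0e-13/8.058e-4 = 6.20501e-10.
j ≥ ln(6.20501e-10)/ln(0.2463) = -21.2005/-1.40120 = 15.130.
So 16 more iterations are needed.

16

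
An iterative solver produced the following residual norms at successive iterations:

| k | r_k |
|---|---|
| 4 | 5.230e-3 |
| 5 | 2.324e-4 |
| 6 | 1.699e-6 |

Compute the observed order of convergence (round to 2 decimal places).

p ≈ ln(r_6/r_5) / ln(r_5/r_4)
  = ln(1.699e-6/2.324e-4) / ln(2.324e-4/5.230e-3)
  = ln(0.00731067) / ln(0.0444359)
  = -4.91842 / -3.11371 ≈ 1.57960

1.58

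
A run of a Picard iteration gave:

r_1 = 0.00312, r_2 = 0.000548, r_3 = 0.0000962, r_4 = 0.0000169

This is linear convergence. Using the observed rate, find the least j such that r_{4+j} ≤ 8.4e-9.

Rate ρ ≈ r_4/r_3 = 0.0000169/0.0000962 = 0.1757.
After j more steps, r_{4+j} ≈ 0.0000169·ρ^j; need ρ^j ≤ 8.4e-9/0.0000169 = 0.000497041.
j ≥ ln(0.000497041)/ln(0.1757) = -7.6068/-1.73898 = 4.374.
So 5 more iterations are needed.

5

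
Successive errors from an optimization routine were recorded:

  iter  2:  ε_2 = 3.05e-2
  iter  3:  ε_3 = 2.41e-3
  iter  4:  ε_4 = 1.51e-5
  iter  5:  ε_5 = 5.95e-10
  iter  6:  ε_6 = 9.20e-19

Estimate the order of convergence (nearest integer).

Consecutive ratios: ε_6/ε_5 = 9.20e-19/5.95e-10 = 1.54622e-09, ε_5/ε_4 = 5.95e-10/1.51e-5 = 3.9404e-05.
p ≈ ln(1.54622e-09)/ln(3.9404e-05) = -20.2875/-10.1416 ≈ 2.00.
So the convergence is quadratic (order 2).

2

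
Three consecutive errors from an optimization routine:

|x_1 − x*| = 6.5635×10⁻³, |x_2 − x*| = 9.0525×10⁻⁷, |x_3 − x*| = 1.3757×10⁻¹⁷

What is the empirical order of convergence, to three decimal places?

2.802

p ≈ ln(|x_3 − x*|/|x_2 − x*|) / ln(|x_2 − x*|/|x_1 − x*|)
  = ln(1.3757×10⁻¹⁷/9.0525×10⁻⁷) / ln(9.0525×10⁻⁷/6.5635×10⁻³)
  = ln(1.51969e-11) / ln(0.000137922)
  = -24.909930 / -8.888822 ≈ 2.802388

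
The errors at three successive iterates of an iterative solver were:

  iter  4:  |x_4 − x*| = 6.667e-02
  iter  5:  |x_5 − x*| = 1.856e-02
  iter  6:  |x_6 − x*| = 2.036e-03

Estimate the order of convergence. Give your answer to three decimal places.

1.728

p ≈ ln(|x_6 − x*|/|x_5 − x*|) / ln(|x_5 − x*|/|x_4 − x*|)
  = ln(2.036e-03/1.856e-02) / ln(1.856e-02/6.667e-02)
  = ln(0.109698) / ln(0.278386)
  = -2.210024 / -1.278747 ≈ 1.728273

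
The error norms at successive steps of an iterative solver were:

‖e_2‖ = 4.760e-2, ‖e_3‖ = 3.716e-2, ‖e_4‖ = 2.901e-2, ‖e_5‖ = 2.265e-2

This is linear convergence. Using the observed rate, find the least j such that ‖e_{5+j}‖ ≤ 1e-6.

Rate ρ ≈ ‖e_5‖/‖e_4‖ = 2.265e-2/2.901e-2 = 0.7808.
After j more steps, ‖e_{5+j}‖ ≈ 2.265e-2·ρ^j; need ρ^j ≤ 1e-6/2.265e-2 = 4.41501e-05.
j ≥ ln(4.41501e-05)/ln(0.7808) = -10.0279/-0.24744 = 40.527.
So 41 more iterations are needed.

41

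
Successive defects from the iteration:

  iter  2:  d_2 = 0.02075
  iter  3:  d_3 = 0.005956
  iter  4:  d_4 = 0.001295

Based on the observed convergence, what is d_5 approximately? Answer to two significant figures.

First estimate the order: p ≈ ln(d_4/d_3) / ln(d_3/d_2) = ln(0.001295/0.005956)/ln(0.005956/0.02075) = ln(0.217428)/ln(0.287036) ≈ 1.2225.
Then d_5 ≈ d_4·(d_4/d_3)^p = 0.001295·(0.217428)^1.2225 = 0.001295·0.154835 ≈ 0.0002005.

2.0e-4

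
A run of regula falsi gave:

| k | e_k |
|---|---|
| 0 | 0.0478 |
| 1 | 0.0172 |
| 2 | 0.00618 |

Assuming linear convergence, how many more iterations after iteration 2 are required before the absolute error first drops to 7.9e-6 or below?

7

Rate ρ ≈ e_2/e_1 = 0.00618/0.0172 = 0.3593.
After j more steps, e_{2+j} ≈ 0.00618·ρ^j; need ρ^j ≤ 7.9e-6/0.00618 = 0.00127832.
j ≥ ln(0.00127832)/ln(0.3593) = -6.6622/-1.02360 = 6.509.
So 7 more iterations are needed.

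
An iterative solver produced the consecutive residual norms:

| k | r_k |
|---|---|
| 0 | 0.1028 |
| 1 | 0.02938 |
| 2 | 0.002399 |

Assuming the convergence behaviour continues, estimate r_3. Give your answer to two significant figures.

1.6e-5

First estimate the order: p ≈ ln(r_2/r_1) / ln(r_1/r_0) = ln(0.002399/0.02938)/ln(0.02938/0.1028) = ln(0.0816542)/ln(0.285798) ≈ 2.0003.
Then r_3 ≈ r_2·(r_2/r_1)^p = 0.002399·(0.0816542)^2.0003 = 0.002399·0.0066624 ≈ 1.598e-05.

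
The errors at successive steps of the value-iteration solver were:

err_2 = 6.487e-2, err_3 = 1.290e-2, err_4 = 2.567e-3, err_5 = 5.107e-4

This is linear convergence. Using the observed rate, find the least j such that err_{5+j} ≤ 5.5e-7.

5

Rate ρ ≈ err_5/err_4 = 5.107e-4/2.567e-3 = 0.1989.
After j more steps, err_{5+j} ≈ 5.107e-4·ρ^j; need ρ^j ≤ 5.5e-7/5.107e-4 = 0.00107695.
j ≥ ln(0.00107695)/ln(0.1989) = -6.8336/-1.61495 = 4.231.
So 5 more iterations are needed.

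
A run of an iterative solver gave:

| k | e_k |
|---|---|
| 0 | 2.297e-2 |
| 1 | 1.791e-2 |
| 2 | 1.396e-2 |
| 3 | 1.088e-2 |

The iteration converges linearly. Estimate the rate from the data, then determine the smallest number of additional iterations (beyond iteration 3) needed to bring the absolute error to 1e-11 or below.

Rate ρ ≈ e_3/e_2 = 1.088e-2/1.396e-2 = 0.7794.
After j more steps, e_{3+j} ≈ 1.088e-2·ρ^j; need ρ^j ≤ 1e-11/1.088e-2 = 9.19118e-10.
j ≥ ln(9.19118e-10)/ln(0.7794) = -20.8076/-0.24923 = 83.488.
So 84 more iterations are needed.

84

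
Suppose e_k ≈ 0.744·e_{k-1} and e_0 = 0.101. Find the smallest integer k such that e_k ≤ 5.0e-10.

65

After k steps, e_k ≈ 0.101·0.744^k.
Need 0.744^k ≤ 5.0e-10/0.101 = 4.9505e-09.
k ≥ ln(4.9505e-09)/ln(0.744) = -19.1238/-0.29571 = 64.671.
Smallest integer k = 65.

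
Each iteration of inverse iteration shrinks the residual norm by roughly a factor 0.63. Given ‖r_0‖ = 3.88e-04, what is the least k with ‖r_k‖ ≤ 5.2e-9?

After k steps, ‖r_k‖ ≈ 3.88e-04·0.63^k.
Need 0.63^k ≤ 5.2e-9/3.88e-04 = 1.34021e-05.
k ≥ ln(1.34021e-05)/ln(0.63) = -11.2201/-0.46204 = 24.284.
Smallest integer k = 25.

25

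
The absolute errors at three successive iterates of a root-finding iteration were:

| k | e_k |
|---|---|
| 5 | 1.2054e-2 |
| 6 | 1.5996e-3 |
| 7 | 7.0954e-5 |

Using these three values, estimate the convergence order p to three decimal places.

p ≈ ln(e_7/e_6) / ln(e_6/e_5)
  = ln(7.0954e-5/1.5996e-3) / ln(1.5996e-3/1.2054e-2)
  = ln(0.0443573) / ln(0.132703)
  = -3.115478 / -2.019642 ≈ 1.542589

1.543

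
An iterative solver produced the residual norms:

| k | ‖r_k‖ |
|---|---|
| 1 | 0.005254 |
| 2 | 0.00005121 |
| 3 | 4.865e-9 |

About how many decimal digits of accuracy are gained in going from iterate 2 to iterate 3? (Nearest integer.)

4

Digits gained ≈ log₁₀(‖r_2‖/‖r_3‖) = log₁₀(0.00005121/4.865e-9) = log₁₀(10526.2) ≈ 4.022.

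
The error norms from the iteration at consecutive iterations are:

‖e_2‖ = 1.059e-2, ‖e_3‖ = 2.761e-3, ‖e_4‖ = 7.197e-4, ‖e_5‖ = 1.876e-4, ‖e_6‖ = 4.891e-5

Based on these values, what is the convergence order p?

Consecutive ratios: ‖e_6‖/‖e_5‖ = 4.891e-5/1.876e-4 = 0.260714, ‖e_5‖/‖e_4‖ = 1.876e-4/7.197e-4 = 0.260664.
p ≈ ln(0.260714)/ln(0.260664) = -1.3443/-1.3445 ≈ 1.00.
So the convergence is linear (order 1).

1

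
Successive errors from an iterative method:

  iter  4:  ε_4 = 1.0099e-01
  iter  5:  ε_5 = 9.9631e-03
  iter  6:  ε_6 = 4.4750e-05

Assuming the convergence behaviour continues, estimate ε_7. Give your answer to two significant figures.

First estimate the order: p ≈ ln(ε_6/ε_5) / ln(ε_5/ε_4) = ln(4.4750e-05/9.9631e-03)/ln(9.9631e-03/1.0099e-01) = ln(0.00449157)/ln(0.0986543) ≈ 2.3339.
Then ε_7 ≈ ε_6·(ε_6/ε_5)^p = 4.4750e-05·(0.00449157)^2.3339 = 4.4750e-05·3.31843e-06 ≈ 1.485e-10.

1.5e-10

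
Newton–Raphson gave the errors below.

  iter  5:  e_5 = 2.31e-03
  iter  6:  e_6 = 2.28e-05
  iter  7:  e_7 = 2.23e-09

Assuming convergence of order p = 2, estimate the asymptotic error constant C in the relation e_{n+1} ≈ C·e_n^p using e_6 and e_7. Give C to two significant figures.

4.3

C ≈ e_7 / e_6^2
  = 2.23e-09 / (2.28e-05)^2
  = 2.23e-09 / 5.1984e-10 ≈ 4.2898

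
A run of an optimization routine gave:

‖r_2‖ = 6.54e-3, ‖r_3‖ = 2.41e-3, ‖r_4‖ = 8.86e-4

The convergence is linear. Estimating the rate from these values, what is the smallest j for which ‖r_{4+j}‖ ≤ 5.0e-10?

15

Rate ρ ≈ ‖r_4‖/‖r_3‖ = 8.86e-4/2.41e-3 = 0.3676.
After j more steps, ‖r_{4+j}‖ ≈ 8.86e-4·ρ^j; need ρ^j ≤ 5.0e-10/8.86e-4 = 5.64334e-07.
j ≥ ln(5.64334e-07)/ln(0.3676) = -14.3876/-1.00076 = 14.377.
So 15 more iterations are needed.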